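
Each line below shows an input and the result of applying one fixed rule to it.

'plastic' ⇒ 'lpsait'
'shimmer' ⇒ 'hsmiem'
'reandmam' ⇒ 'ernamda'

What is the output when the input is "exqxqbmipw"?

xexqbqimp

The pattern: delete the last character, then swap each adjacent pair of characters (1↔2, 3↔4, ...).
For "exqxqbmipw", step one produces "exqxqbmip"; step two turns that into "xexqbqimp".
(Check on "shimmer": → "shimme" → "hsmiem" ✓)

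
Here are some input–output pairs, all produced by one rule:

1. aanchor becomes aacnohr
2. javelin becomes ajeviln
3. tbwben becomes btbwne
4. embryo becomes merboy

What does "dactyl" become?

adtcly

The transformation: swap each adjacent pair of characters (1↔2, 3↔4, ...).
"dactyl" → "adtcly".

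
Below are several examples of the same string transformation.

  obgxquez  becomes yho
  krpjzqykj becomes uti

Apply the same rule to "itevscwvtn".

sfgx

The transformation: shift every letter 10 places forward in the alphabet (wrapping around), then keep one character in every 3, starting at position 1 (positions 1st, 4th, 7th, ...).
"itevscwvtn" → "sdofcmgfdx" → "sfgx".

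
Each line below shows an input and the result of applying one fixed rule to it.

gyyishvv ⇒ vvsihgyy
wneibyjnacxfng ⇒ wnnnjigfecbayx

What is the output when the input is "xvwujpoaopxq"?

wvuqppoojaxx

The pattern: sort the characters into reverse alphabetical order, then move the first 2 characters to the end (rotate left by 2).
Applying both steps to "xvwujpoaopxq": "xxwvuqppooja", then "wvuqppoojaxx".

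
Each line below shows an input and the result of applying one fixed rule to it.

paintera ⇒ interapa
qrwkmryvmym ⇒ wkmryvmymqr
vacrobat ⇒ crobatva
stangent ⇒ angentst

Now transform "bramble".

amblebr

In each case the input is transformed by: move the first 2 characters to the end (rotate left by 2).
Applying that to "bramble" gives "amblebr".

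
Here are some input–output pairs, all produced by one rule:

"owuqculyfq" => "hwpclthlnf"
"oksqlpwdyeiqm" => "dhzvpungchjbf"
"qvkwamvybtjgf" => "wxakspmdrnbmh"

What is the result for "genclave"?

vmrctevx

Each output is the input with this applied: reverse the string, then shift every letter 9 places backward in the alphabet (wrapping around).
Doing the same to "genclave": "vmrctevx".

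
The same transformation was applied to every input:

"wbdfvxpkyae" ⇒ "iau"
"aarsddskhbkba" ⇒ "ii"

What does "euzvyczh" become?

The rule is to shift every letter 5 places forward in the alphabet (wrapping around), then keep only the vowels.
Applying both steps to "euzvyczh": "jzeadhem", then "eae".

eae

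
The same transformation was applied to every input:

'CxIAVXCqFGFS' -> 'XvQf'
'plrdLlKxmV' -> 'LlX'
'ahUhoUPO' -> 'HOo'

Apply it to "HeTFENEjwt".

EeJ

Rule — keep one character in every 3, starting at position 2 (positions 2nd, 5th, 8th, ...), then flip the case of every letter.
For "HeTFENEjwt", step one produces "eEj"; step two turns that into "EeJ".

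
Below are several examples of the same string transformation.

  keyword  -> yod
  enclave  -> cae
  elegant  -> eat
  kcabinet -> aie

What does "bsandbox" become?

Looking at the pairs, the operation is to keep every other character starting from the first (positions 1st, 3rd, 5th, ...), then delete the first character.
Doing the same to "bsandbox": "ado".
(Check on "enclave": → "ecae" → "cae" ✓)

ado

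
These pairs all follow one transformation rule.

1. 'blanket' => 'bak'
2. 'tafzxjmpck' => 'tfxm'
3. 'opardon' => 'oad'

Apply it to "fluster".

Looking at the pairs, the operation is to keep every other character starting from the first (positions 1st, 3rd, 5th, ...), then delete the last character.
For "fluster", step one produces "futr"; step two turns that into "fut".
(Check on "blanket": → "bakt" → "bak" ✓)

fut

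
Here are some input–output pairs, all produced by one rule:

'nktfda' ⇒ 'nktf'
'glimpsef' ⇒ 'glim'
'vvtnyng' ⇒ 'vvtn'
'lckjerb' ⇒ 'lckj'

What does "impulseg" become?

impu

Looking at the pairs, the operation is to keep only the first 4 characters.
"impulseg" → "impu".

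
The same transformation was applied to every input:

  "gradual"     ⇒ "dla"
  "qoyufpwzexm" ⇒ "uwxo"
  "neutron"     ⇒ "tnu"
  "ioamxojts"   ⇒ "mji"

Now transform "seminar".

Each output is the input with this applied: move the first 3 characters to the end (rotate left by 3), then keep one character in every 3, starting at position 1 (positions 1st, 4th, 7th, ...).
Starting from "seminar": after the first operation, "inarsem"; after the second, "irm".

irm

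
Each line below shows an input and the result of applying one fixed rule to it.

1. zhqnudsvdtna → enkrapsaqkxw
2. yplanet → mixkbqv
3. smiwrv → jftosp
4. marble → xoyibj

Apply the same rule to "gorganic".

lodxkfzd

The pattern: move the first character to the end, then shift every letter 3 places backward in the alphabet (wrapping around).
For "gorganic" the result is "lodxkfzd".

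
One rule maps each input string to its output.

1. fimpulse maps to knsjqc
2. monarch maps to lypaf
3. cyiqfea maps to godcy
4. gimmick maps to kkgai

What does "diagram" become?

Rule — shift every letter 2 places backward in the alphabet (wrapping around), then delete the first 2 characters.
For "diagram", step one produces "bgyepyk"; step two turns that into "yepyk".

yepyk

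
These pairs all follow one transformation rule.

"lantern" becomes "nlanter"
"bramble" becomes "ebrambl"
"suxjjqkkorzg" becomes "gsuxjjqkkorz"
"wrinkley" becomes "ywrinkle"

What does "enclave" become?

eenclav

The pattern: move the last character to the front.
Doing the same to "enclave": "eenclav".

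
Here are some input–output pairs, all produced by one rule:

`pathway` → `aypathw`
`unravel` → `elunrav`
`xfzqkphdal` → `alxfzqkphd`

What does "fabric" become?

icfabr

What's happening: move the last 2 characters to the front (rotate right by 2).
So "fabric" becomes "icfabr".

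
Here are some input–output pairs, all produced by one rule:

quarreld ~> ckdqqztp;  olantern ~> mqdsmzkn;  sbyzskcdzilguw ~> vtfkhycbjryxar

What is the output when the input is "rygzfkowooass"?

The pattern: reverse the string, then shift every letter 1 place backward in the alphabet (wrapping around).
Starting from "rygzfkowooass": after the first operation, "ssaoowokfzgyr"; after the second, "rrznnvnjeyfxq".

rrznnvnjeyfxq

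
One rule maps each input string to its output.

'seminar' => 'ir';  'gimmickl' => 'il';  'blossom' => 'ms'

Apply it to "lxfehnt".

ht

The rule is to sort the characters into alphabetical order, then keep one character in every 3, starting at position 3 (positions 3rd, 6th, 9th, ...).
Doing the same to "lxfehnt": "ht".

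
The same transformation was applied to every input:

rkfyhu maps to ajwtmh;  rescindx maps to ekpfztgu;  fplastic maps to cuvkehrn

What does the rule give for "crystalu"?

In each case the input is transformed by: move the first 3 characters to the end (rotate left by 3), then shift every letter 2 places forward in the alphabet (wrapping around).
Applying that to "crystalu" gives "uvcnweta".

uvcnweta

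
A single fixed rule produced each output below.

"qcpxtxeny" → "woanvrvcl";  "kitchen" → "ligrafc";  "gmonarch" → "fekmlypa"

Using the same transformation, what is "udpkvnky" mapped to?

The transformation: shift every letter 2 places backward in the alphabet (wrapping around), then move the last character to the front.
"udpkvnky" → "sbnitliw" → "wsbnitli".

wsbnitli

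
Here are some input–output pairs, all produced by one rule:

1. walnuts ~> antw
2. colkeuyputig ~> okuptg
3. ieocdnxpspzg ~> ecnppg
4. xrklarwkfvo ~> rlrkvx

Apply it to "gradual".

The pattern: move the first character to the end, then keep every other character starting from the first (positions 1st, 3rd, 5th, ...).
"gradual" → "radualg" → "rdag".

rdag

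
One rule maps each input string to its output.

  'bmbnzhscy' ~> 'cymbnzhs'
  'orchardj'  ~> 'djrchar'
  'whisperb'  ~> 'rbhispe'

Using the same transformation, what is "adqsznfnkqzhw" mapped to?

hwdqsznfnkqz

What's happening: delete the first character, then move the last 2 characters to the front (rotate right by 2).
Starting from "adqsznfnkqzhw": after the first operation, "dqsznfnkqzhw"; after the second, "hwdqsznfnkqz".
(Check on "whisperb": → "hisperb" → "rbhispe" ✓)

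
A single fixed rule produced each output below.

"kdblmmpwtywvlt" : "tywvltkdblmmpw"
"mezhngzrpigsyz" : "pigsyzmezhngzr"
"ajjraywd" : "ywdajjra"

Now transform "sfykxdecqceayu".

qceayusfykxdec

Each output is the input with this applied: move the first character to the end, then swap the front and back halves of the string.
On "sfykxdecqceayu": the first step gives "fykxdecqceayus", and the second then gives "qceayusfykxdec".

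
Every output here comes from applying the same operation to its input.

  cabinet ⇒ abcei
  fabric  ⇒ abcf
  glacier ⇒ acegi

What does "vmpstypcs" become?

cmppsst

In each case the input is transformed by: sort the characters into alphabetical order, then delete the last 2 characters.
Starting from "vmpstypcs": after the first operation, "cmppsstvy"; after the second, "cmppsst".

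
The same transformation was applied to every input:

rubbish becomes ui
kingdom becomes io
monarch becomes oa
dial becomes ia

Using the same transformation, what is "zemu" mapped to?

What's happening: keep only the vowels.
Applying that to "zemu" gives "eu".

eu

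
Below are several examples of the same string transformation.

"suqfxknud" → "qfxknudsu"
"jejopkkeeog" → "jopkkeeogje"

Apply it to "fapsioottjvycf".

psioottjvycffa

Rule — move the first 2 characters to the end (rotate left by 2).
"fapsioottjvycf" → "psioottjvycffa".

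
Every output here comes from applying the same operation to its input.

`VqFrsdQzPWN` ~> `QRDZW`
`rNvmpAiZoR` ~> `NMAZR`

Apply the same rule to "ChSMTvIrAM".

HMVRM

Rule — keep every other character starting from the second (positions 2nd, 4th, 6th, ...), then convert every letter to uppercase.
For "ChSMTvIrAM" the result is "HMVRM".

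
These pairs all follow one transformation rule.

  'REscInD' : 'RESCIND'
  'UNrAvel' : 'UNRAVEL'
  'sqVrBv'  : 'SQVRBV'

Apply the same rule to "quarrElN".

QUARRELN

The pattern: convert every letter to uppercase.
Doing the same to "quarrElN": "QUARRELN".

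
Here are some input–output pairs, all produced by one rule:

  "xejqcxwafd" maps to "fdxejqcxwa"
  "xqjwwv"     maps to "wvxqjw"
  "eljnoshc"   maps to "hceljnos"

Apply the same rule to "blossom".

What's happening: move the last 2 characters to the front (rotate right by 2).
On "blossom" that produces "ombloss".

ombloss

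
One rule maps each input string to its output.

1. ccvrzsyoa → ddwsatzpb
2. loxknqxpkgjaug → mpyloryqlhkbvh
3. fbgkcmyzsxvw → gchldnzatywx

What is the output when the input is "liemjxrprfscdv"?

The pattern: shift every letter 1 place forward in the alphabet (wrapping around).
Doing the same to "liemjxrprfscdv": "mjfnkysqsgtdew".

mjfnkysqsgtdew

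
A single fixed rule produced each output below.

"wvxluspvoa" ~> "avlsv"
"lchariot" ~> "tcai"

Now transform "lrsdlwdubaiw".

What's happening: move the last character to the front, then keep every other character starting from the first (positions 1st, 3rd, 5th, ...).
"lrsdlwdubaiw" → "wlrsdlwdubai" → "wrdwua".

wrdwua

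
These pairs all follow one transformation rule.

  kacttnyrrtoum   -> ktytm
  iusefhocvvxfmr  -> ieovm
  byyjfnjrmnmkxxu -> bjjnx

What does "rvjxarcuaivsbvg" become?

The transformation: keep one character in every 3, starting at position 1 (positions 1st, 4th, 7th, ...).
Applying that to "rvjxarcuaivsbvg" gives "rxcib".

rxcib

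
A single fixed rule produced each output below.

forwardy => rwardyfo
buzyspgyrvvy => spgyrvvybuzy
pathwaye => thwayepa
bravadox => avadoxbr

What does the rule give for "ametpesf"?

The transformation: swap the front and back halves of the string, then move the last 2 characters to the front (rotate right by 2).
Working it through for "ametpesf": intermediate "pesfamet", final "etpesfam".

etpesfam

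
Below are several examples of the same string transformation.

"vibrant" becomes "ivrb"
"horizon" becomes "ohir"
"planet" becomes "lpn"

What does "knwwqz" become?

Rule — swap each adjacent pair of characters (1↔2, 3↔4, ...), then delete the last 3 characters.
For "knwwqz", step one produces "nkwwzq"; step two turns that into "nkw".

nkw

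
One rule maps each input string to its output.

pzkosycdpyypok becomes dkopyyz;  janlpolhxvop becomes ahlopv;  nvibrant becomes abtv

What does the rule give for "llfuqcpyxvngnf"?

cfgluvy

The pattern: keep every other character starting from the second (positions 2nd, 4th, 6th, ...), then sort the characters into alphabetical order.
Applying both steps to "llfuqcpyxvngnf": "lucyvgf", then "cfgluvy".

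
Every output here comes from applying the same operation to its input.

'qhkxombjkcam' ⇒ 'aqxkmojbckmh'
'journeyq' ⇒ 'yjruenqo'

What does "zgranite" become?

What's happening: swap each adjacent pair of characters (1↔2, 3↔4, ...), then swap the first and last characters.
Doing the same to "zgranite": "tzarineg".
(Check on "journeyq": → "ojruenqy" → "yjruenqo" ✓)

tzarineg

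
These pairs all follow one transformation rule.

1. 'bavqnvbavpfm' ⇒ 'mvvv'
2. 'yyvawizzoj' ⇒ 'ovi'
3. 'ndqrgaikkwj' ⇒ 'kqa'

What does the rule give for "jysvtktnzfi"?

The pattern: keep one character in every 3, starting at position 3 (positions 3rd, 6th, 9th, ...), then move the last character to the front.
"jysvtktnzfi" → "skz" → "zsk".

zsk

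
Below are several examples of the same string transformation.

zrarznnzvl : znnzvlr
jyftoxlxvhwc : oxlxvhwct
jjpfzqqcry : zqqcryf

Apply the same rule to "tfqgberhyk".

What's happening: delete the first 3 characters, then move the first character to the end.
"tfqgberhyk" → "gberhyk" → "berhykg".

berhykg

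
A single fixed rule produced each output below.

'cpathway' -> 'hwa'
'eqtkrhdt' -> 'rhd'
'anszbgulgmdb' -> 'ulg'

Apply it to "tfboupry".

upr

Rule — swap the front and back halves of the string, then keep only the first 3 characters.
On "tfboupry": the first step gives "uprytfbo", and the second then gives "upr".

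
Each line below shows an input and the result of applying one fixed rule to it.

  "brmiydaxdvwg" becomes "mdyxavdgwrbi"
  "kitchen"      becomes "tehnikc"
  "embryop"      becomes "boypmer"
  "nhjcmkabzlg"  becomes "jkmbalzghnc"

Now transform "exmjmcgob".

The rule is to swap each adjacent pair of characters (1↔2, 3↔4, ...), then move the first 3 characters to the end (rotate left by 3).
"exmjmcgob" → "xejmcmogb" → "mcmogbxej".

mcmogbxej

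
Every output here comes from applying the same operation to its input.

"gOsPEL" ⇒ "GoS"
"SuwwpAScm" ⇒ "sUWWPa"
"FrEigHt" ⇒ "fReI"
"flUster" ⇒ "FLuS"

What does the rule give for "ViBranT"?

The transformation: flip the case of every letter, then delete the last 3 characters.
Working it through for "ViBranT": intermediate "vIbRANt", final "vIbR".

vIbR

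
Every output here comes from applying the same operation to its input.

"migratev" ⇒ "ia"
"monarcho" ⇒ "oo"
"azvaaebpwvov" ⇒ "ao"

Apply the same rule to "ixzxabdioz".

Looking at the pairs, the operation is to keep one character in every 3, starting at position 2 (positions 2nd, 5th, 8th, ...), then keep only the vowels.
For "ixzxabdioz", step one produces "xai"; step two turns that into "ai".

ai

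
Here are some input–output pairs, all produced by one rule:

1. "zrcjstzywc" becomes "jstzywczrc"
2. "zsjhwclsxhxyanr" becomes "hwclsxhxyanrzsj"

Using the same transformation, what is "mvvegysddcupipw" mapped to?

The pattern: move the first 3 characters to the end (rotate left by 3).
Doing the same to "mvvegysddcupipw": "egysddcupipwmvv".

egysddcupipwmvv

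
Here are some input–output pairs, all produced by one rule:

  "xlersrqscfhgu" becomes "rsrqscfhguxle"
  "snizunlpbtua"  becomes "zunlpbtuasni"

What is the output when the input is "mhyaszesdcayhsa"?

aszesdcayhsamhy

The rule is to move the first 3 characters to the end (rotate left by 3).
So "mhyaszesdcayhsa" becomes "aszesdcayhsamhy".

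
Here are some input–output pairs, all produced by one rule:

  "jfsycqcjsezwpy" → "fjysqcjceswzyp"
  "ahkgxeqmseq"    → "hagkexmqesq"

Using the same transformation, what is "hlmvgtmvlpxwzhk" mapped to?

lhvmtgvmplwxhzk

In each case the input is transformed by: swap each adjacent pair of characters (1↔2, 3↔4, ...).
"hlmvgtmvlpxwzhk" → "lhvmtgvmplwxhzk".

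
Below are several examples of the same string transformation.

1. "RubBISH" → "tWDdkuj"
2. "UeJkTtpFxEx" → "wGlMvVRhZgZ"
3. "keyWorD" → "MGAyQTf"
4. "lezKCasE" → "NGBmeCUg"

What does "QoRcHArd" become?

sQtEjcTF

Rule — flip the case of every letter, then shift every letter 2 places forward in the alphabet (wrapping around).
On "QoRcHArd": the first step gives "qOrChaRD", and the second then gives "sQtEjcTF".
(Check on "RubBISH": → "rUBbish" → "tWDdkuj" ✓)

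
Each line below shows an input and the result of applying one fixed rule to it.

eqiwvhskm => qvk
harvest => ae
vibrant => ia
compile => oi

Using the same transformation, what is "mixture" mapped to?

iu

Looking at the pairs, the operation is to keep one character in every 3, starting at position 2 (positions 2nd, 5th, 8th, ...).
For "mixture" the result is "iu".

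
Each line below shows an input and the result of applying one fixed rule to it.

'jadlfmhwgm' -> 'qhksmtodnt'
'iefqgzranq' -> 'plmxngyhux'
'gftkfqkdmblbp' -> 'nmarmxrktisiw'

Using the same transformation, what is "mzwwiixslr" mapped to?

The rule is to shift every letter 7 places forward in the alphabet (wrapping around).
For "mzwwiixslr" the result is "tgddppezsy".

tgddppezsy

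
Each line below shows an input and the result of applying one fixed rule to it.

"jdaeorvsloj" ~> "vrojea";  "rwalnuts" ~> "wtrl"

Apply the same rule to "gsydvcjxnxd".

In each case the input is transformed by: sort the characters into reverse alphabetical order, then keep every other character starting from the first (positions 1st, 3rd, 5th, ...).
For "gsydvcjxnxd", step one produces "yxxvsnjgddc"; step two turns that into "yxsjdc".
(Check on "rwalnuts": → "wutsrnla" → "wtrl" ✓)

yxsjdc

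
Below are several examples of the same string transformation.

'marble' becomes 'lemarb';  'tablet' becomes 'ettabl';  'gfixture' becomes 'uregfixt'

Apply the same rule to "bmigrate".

The rule is to move the first character to the end, then swap the front and back halves of the string.
For "bmigrate", step one produces "migrateb"; step two turns that into "atebmigr".
(Check on "gfixture": → "fixtureg" → "uregfixt" ✓)

atebmigr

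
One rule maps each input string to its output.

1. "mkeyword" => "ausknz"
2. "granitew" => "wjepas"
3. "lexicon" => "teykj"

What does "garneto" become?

In each case the input is transformed by: delete the first 2 characters, then shift every letter 4 places backward in the alphabet (wrapping around).
For "garneto", step one produces "rneto"; step two turns that into "njapk".
(Check on "lexicon": → "xicon" → "teykj" ✓)

njapk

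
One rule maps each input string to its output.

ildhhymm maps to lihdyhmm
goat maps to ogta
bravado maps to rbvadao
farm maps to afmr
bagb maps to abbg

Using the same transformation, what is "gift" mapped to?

igtf

The transformation: swap each adjacent pair of characters (1↔2, 3↔4, ...).
So "gift" becomes "igtf".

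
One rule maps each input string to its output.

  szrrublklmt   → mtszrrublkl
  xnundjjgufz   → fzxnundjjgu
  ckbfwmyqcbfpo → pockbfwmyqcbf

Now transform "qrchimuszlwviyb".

ybqrchimuszlwvi

The transformation: move the last 2 characters to the front (rotate right by 2).
Doing the same to "qrchimuszlwviyb": "ybqrchimuszlwvi".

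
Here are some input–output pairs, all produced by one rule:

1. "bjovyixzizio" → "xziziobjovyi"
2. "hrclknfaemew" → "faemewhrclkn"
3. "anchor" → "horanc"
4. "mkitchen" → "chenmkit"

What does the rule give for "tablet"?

lettab

Each output is the input with this applied: swap the front and back halves of the string.
So "tablet" becomes "lettab".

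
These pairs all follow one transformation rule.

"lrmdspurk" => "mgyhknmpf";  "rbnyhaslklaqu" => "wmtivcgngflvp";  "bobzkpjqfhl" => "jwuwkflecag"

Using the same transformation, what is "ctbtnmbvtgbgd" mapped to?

oxowhiqwbobwy

In each case the input is transformed by: swap each adjacent pair of characters (1↔2, 3↔4, ...), then shift every letter 5 places backward in the alphabet (wrapping around).
Starting from "ctbtnmbvtgbgd": after the first operation, "tctbmnvbgtgbd"; after the second, "oxowhiqwbobwy".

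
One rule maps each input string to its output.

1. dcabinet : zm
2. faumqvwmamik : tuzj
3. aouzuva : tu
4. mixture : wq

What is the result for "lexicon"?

Each output is the input with this applied: shift every letter 1 place backward in the alphabet (wrapping around), then keep one character in every 3, starting at position 3 (positions 3rd, 6th, 9th, ...).
So "lexicon" becomes "wn".

wn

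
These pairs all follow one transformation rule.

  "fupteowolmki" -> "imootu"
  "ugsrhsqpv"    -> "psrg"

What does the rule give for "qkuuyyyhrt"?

In each case the input is transformed by: keep every other character starting from the second (positions 2nd, 4th, 6th, ...), then reverse the string.
On "qkuuyyyhrt": the first step gives "kuyht", and the second then gives "thyuk".
(Check on "ugsrhsqpv": → "grsp" → "psrg" ✓)

thyuk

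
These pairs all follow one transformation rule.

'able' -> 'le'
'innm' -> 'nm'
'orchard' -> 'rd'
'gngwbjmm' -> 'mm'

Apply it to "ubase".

In each case the input is transformed by: keep only the last 2 characters.
So "ubase" becomes "se".

se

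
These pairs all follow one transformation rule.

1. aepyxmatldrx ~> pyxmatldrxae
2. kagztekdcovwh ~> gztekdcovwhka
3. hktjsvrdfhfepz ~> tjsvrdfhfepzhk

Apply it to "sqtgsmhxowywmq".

tgsmhxowywmqsq

Rule — move the first 2 characters to the end (rotate left by 2).
Doing the same to "sqtgsmhxowywmq": "tgsmhxowywmqsq".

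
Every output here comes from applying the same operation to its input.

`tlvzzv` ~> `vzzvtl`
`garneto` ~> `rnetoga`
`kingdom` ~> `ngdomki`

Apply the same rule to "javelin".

The pattern: move the first 2 characters to the end (rotate left by 2).
For "javelin" the result is "velinja".

velinja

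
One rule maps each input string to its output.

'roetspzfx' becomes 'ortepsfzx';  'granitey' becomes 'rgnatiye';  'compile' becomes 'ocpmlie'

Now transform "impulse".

miupsle

The rule is to swap each adjacent pair of characters (1↔2, 3↔4, ...).
"impulse" → "miupsle".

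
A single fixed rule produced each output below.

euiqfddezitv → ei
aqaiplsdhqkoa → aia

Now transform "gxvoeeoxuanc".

ooa

The rule is to keep one character in every 3, starting at position 1 (positions 1st, 4th, 7th, ...), then keep only the vowels.
"gxvoeeoxuanc" → "gooa" → "ooa".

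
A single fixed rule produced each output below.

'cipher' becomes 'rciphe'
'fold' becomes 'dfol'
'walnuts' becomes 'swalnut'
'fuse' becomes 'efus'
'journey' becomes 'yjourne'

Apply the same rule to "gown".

ngow

Each output is the input with this applied: move the last character to the front.
Doing the same to "gown": "ngow".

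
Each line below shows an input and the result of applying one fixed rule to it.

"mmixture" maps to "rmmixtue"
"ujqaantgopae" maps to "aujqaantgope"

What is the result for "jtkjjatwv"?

The transformation: move the last character to the front, then swap the first and last characters.
For "jtkjjatwv", step one produces "vjtkjjatw"; step two turns that into "wjtkjjatv".
(Check on "mmixture": → "emmixtur" → "rmmixtue" ✓)

wjtkjjatv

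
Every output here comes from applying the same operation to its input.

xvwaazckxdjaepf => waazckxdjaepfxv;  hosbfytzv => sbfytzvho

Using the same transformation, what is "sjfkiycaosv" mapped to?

Rule — move the first 2 characters to the end (rotate left by 2).
Doing the same to "sjfkiycaosv": "fkiycaosvsj".

fkiycaosvsj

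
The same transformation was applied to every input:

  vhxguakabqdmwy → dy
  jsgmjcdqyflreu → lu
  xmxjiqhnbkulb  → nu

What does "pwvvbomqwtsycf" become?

sf

Rule — keep one character in every 3, starting at position 2 (positions 2nd, 5th, 8th, ...), then keep only the last 2 characters.
On "pwvvbomqwtsycf": the first step gives "wbqsf", and the second then gives "sf".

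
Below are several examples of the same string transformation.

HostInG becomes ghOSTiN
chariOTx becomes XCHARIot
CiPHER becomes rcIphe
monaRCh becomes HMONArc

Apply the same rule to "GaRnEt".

TgArNe

The rule is to move the last character to the front, then flip the case of every letter.
Working it through for "GaRnEt": intermediate "tGaRnE", final "TgArNe".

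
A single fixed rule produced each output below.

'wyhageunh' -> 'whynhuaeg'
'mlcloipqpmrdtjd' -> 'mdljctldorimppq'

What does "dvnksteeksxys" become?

dsvynxkssktee

Looking at the pairs, the operation is to take characters alternately from the front and the back (1st, last, 2nd, 2nd-last, ...).
On "dvnksteeksxys" that produces "dsvynxkssktee".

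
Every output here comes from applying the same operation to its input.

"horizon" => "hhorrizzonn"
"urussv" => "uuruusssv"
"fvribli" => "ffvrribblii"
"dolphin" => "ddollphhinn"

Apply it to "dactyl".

ddacctyyl

The transformation: repeat every character 3 times, then keep every other character starting from the first (positions 1st, 3rd, 5th, ...).
For "dactyl", step one produces "dddaaaccctttyyylll"; step two turns that into "ddacctyyl".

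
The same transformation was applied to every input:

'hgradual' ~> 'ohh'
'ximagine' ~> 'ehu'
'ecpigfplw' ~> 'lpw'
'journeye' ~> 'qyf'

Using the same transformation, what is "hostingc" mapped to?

What's happening: shift every letter 7 places forward in the alphabet (wrapping around), then keep one character in every 3, starting at position 1 (positions 1st, 4th, 7th, ...).
Applying both steps to "hostingc": "ovzapunj", then "oan".

oan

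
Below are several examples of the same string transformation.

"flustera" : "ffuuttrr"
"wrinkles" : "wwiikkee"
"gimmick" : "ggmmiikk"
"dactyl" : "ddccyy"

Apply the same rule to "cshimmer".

Each output is the input with this applied: keep every other character starting from the first (positions 1st, 3rd, 5th, ...), then double every character.
Applying both steps to "cshimmer": "chme", then "cchhmmee".

cchhmmee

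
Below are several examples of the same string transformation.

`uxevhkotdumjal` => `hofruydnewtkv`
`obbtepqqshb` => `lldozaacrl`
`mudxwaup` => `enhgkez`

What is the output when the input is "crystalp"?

bicdkvz

In each case the input is transformed by: shift every letter 10 places forward in the alphabet (wrapping around), then delete the first character.
On "crystalp": the first step gives "mbicdkvz", and the second then gives "bicdkvz".
(Check on "uxevhkotdumjal": → "ehofruydnewtkv" → "hofruydnewtkv" ✓)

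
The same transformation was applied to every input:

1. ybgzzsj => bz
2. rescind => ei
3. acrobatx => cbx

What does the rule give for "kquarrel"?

Each output is the input with this applied: keep one character in every 3, starting at position 2 (positions 2nd, 5th, 8th, ...).
Applying that to "kquarrel" gives "qrl".

qrl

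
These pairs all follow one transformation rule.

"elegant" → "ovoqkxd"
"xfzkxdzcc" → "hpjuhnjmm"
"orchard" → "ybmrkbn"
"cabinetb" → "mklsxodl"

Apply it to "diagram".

nskqbkw

The pattern: shift every letter 10 places forward in the alphabet (wrapping around).
"diagram" → "nskqbkw".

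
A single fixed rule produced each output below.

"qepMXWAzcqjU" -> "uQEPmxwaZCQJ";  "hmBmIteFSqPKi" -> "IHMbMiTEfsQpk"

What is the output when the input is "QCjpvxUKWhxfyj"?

JqcJPVXukwHXFY

What's happening: flip the case of every letter, then move the last character to the front.
Applying both steps to "QCjpvxUKWhxfyj": "qcJPVXukwHXFYJ", then "JqcJPVXukwHXFY".
(Check on "qepMXWAzcqjU": → "QEPmxwaZCQJu" → "uQEPmxwaZCQJ" ✓)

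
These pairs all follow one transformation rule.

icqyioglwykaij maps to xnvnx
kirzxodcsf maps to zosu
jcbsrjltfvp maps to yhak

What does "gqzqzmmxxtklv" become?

vfbik

The rule is to keep one character in every 3, starting at position 1 (positions 1st, 4th, 7th, ...), then shift every letter 11 places backward in the alphabet (wrapping around).
For "gqzqzmmxxtklv", step one produces "gqmtv"; step two turns that into "vfbik".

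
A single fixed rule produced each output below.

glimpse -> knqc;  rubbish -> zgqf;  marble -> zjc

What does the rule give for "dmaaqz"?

The rule is to shift every letter 2 places backward in the alphabet (wrapping around), then delete the first 3 characters.
On "dmaaqz": the first step gives "bkyyox", and the second then gives "yox".
(Check on "rubbish": → "pszzgqf" → "zgqf" ✓)

yox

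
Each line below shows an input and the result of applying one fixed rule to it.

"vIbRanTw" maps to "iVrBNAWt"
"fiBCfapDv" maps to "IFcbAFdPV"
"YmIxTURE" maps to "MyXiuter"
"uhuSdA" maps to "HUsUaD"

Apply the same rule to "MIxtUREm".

What's happening: swap each adjacent pair of characters (1↔2, 3↔4, ...), then flip the case of every letter.
On "MIxtUREm": the first step gives "IMtxRUmE", and the second then gives "imTXruMe".

imTXruMe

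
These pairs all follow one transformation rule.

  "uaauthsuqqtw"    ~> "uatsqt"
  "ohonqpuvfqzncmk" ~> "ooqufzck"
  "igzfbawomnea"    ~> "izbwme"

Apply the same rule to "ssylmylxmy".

symlm

Looking at the pairs, the operation is to keep every other character starting from the first (positions 1st, 3rd, 5th, ...).
Doing the same to "ssylmylxmy": "symlm".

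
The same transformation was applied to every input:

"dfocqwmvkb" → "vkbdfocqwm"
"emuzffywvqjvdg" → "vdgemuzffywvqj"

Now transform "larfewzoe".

zoelarfew

Rule — move the last 3 characters to the front (rotate right by 3).
So "larfewzoe" becomes "zoelarfew".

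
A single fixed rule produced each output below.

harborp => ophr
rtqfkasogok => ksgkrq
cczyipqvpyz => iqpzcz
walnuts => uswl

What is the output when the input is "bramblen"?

The transformation: keep every other character starting from the first (positions 1st, 3rd, 5th, ...), then move the first 2 characters to the end (rotate left by 2).
Working it through for "bramblen": intermediate "babe", final "beba".
(Check on "rtqfkasogok": → "rqksgk" → "ksgkrq" ✓)

beba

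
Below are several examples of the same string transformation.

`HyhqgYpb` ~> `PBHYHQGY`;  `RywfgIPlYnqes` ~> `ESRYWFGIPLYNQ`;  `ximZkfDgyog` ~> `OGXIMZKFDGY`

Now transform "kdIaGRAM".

AMKDIAGR

Each output is the input with this applied: move the last 2 characters to the front (rotate right by 2), then convert every letter to uppercase.
"kdIaGRAM" → "AMkdIaGR" → "AMKDIAGR".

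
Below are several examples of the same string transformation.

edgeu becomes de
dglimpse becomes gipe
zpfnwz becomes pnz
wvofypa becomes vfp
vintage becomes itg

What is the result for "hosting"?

Each output is the input with this applied: keep every other character starting from the second (positions 2nd, 4th, 6th, ...).
On "hosting" that produces "otn".

otn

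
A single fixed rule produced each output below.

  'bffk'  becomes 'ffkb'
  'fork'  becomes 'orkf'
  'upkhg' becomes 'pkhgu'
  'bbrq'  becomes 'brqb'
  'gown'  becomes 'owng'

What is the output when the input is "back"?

ackb

The pattern: move the first character to the end.
Doing the same to "back": "ackb".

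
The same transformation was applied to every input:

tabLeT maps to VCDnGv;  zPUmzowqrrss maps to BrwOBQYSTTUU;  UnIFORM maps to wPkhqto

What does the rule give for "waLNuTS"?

Each output is the input with this applied: shift every letter 2 places forward in the alphabet (wrapping around), then flip the case of every letter.
"waLNuTS" → "YCnpWvu".

YCnpWvu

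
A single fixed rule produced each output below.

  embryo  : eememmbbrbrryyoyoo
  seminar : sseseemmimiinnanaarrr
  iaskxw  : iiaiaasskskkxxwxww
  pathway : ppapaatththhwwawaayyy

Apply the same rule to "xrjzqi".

Each output is the input with this applied: repeat every character 3 times, then swap each adjacent pair of characters (1↔2, 3↔4, ...).
Doing the same to "xrjzqi": "xxrxrrjjzjzzqqiqii".

xxrxrrjjzjzzqqiqii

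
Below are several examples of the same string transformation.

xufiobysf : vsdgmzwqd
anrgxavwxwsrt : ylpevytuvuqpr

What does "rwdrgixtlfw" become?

Each output is the input with this applied: shift every letter 2 places backward in the alphabet (wrapping around).
Doing the same to "rwdrgixtlfw": "pubpegvrjdu".

pubpegvrjdu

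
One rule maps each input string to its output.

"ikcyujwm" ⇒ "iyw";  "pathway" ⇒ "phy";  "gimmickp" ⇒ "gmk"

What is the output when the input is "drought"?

In each case the input is transformed by: keep one character in every 3, starting at position 1 (positions 1st, 4th, 7th, ...).
For "drought" the result is "dut".

dut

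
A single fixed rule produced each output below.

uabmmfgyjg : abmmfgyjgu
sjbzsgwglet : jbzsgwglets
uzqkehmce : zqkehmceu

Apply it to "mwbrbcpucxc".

The pattern: move the first character to the end.
For "mwbrbcpucxc" the result is "wbrbcpucxcm".

wbrbcpucxcm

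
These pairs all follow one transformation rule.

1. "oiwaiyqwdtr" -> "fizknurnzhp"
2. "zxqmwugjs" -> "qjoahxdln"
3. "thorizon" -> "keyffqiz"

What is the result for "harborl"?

Each output is the input with this applied: shift every letter 9 places backward in the alphabet (wrapping around), then take characters alternately from the front and the back (1st, last, 2nd, 2nd-last, ...).
For "harborl", step one produces "yrisfic"; step two turns that into "ycriifs".
(Check on "thorizon": → "kyfizqfe" → "keyffqiz" ✓)

ycriifs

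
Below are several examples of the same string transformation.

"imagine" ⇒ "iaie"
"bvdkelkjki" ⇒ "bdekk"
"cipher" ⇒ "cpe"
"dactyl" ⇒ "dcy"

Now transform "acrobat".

In each case the input is transformed by: keep every other character starting from the first (positions 1st, 3rd, 5th, ...).
"acrobat" → "arbt".

arbt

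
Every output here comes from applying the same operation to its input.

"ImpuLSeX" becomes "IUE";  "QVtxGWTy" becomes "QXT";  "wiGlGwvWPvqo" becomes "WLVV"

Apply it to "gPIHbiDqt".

GHD

The transformation: keep one character in every 3, starting at position 1 (positions 1st, 4th, 7th, ...), then convert every letter to uppercase.
Starting from "gPIHbiDqt": after the first operation, "gHD"; after the second, "GHD".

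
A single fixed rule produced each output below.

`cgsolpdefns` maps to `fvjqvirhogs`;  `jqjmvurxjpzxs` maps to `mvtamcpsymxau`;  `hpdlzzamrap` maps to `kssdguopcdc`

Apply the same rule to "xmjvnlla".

adpomoyq

What's happening: take characters alternately from the front and the back (1st, last, 2nd, 2nd-last, ...), then shift every letter 3 places forward in the alphabet (wrapping around).
On "xmjvnlla": the first step gives "xamljlvn", and the second then gives "adpomoyq".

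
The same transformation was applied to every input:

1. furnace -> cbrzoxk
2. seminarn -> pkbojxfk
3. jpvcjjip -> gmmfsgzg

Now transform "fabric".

The rule is to take characters alternately from the front and the back (1st, last, 2nd, 2nd-last, ...), then shift every letter 3 places backward in the alphabet (wrapping around).
Starting from "fabric": after the first operation, "fcaibr"; after the second, "czxfyo".

czxfyo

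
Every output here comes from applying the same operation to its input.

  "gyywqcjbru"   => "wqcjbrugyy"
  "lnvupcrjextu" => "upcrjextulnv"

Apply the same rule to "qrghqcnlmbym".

hqcnlmbymqrg

In each case the input is transformed by: move the first 3 characters to the end (rotate left by 3).
So "qrghqcnlmbym" becomes "hqcnlmbymqrg".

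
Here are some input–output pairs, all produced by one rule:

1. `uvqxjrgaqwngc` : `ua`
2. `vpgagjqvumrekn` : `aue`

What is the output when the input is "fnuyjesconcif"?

ueoi

The pattern: keep only the vowels.
So "fnuyjesconcif" becomes "ueoi".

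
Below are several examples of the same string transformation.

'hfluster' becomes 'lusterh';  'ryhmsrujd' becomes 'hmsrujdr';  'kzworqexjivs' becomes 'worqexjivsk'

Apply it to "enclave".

clavee

In each case the input is transformed by: move the first character to the end, then delete the first character.
Starting from "enclave": after the first operation, "nclavee"; after the second, "clavee".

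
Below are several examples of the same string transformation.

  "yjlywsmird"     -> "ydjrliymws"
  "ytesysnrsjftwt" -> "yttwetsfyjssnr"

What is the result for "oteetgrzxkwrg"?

ogtrewektxgzr

In each case the input is transformed by: take characters alternately from the front and the back (1st, last, 2nd, 2nd-last, ...).
So "oteetgrzxkwrg" becomes "ogtrewektxgzr".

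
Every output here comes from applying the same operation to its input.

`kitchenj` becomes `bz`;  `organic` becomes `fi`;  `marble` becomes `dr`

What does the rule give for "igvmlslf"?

zx

What's happening: shift every letter 9 places backward in the alphabet (wrapping around), then keep only the first 2 characters.
For "igvmlslf" the result is "zx".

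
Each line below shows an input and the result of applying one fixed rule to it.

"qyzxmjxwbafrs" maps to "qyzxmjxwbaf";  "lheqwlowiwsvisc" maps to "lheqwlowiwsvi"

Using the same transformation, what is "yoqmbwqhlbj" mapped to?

yoqmbwqhl

In each case the input is transformed by: delete the last 2 characters.
On "yoqmbwqhlbj" that produces "yoqmbwqhl".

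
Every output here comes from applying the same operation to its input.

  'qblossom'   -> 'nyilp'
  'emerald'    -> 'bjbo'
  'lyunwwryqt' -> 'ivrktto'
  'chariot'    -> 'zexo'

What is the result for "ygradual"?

vdoxa

The rule is to delete the last 3 characters, then shift every letter 3 places backward in the alphabet (wrapping around).
On "ygradual" that produces "vdoxa".
(Check on "lyunwwryqt": → "lyunwwr" → "ivrktto" ✓)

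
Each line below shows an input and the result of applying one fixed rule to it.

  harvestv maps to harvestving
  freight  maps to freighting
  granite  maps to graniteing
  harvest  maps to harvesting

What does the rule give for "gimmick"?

gimmicking

The transformation: append "ing".
Applying that to "gimmick" gives "gimmicking".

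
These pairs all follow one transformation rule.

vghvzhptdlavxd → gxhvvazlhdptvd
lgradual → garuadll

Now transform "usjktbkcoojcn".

scjjkotobckun

Each output is the input with this applied: take characters alternately from the front and the back (1st, last, 2nd, 2nd-last, ...), then move the first 2 characters to the end (rotate left by 2).
Starting from "usjktbkcoojcn": after the first operation, "unscjjkotobck"; after the second, "scjjkotobckun".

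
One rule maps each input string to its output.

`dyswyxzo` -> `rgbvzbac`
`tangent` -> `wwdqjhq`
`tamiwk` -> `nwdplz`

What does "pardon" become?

qsdugr

In each case the input is transformed by: shift every letter 3 places forward in the alphabet (wrapping around), then move the last character to the front.
For "pardon", step one produces "sdugrq"; step two turns that into "qsdugr".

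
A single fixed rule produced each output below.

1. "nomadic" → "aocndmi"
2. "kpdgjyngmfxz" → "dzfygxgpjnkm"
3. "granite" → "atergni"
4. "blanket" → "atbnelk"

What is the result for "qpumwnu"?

mwnupuq

In each case the input is transformed by: sort the characters into alphabetical order, then take characters alternately from the front and the back (1st, last, 2nd, 2nd-last, ...).
Working it through for "qpumwnu": intermediate "mnpquuw", final "mwnupuq".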